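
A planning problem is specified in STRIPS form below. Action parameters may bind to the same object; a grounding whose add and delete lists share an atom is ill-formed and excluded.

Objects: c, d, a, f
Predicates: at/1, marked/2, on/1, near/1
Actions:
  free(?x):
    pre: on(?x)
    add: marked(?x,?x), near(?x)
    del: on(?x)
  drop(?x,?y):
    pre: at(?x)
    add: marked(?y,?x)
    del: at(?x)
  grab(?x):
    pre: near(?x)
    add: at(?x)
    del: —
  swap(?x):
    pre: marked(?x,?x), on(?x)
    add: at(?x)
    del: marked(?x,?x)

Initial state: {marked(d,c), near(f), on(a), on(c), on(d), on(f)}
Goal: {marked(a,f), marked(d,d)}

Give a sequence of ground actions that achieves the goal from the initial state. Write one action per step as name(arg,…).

1. free(d)  →  {marked(d,c), marked(d,d), near(d), near(f), on(a), on(c), on(f)}
2. grab(f)  →  {at(f), marked(d,c), marked(d,d), near(d), near(f), on(a), on(c), on(f)}
3. drop(f,a)  →  {marked(a,f), marked(d,c), marked(d,d), near(d), near(f), on(a), on(c), on(f)}

free(d); grab(f); drop(f,a)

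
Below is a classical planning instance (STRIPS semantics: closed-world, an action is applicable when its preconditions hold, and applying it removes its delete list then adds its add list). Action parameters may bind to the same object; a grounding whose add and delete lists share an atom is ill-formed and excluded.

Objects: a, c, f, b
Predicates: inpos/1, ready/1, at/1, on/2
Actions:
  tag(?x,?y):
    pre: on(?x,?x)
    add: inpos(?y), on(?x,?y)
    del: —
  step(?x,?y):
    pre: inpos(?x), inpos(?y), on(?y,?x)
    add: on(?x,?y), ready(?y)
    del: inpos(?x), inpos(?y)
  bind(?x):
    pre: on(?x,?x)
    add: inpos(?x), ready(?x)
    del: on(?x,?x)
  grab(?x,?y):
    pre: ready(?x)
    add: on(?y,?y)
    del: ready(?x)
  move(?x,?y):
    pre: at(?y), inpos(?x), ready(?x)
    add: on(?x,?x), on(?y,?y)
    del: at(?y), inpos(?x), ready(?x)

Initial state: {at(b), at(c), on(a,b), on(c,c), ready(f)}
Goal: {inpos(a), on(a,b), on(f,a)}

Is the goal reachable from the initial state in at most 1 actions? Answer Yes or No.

1. grab(f,f)  →  {at(b), at(c), on(a,b), on(c,c), on(f,f)}
2. tag(f,a)  →  {at(b), at(c), inpos(a), on(a,b), on(c,c), on(f,a), on(f,f)}
optimal plan length = 2; 2 > 1

No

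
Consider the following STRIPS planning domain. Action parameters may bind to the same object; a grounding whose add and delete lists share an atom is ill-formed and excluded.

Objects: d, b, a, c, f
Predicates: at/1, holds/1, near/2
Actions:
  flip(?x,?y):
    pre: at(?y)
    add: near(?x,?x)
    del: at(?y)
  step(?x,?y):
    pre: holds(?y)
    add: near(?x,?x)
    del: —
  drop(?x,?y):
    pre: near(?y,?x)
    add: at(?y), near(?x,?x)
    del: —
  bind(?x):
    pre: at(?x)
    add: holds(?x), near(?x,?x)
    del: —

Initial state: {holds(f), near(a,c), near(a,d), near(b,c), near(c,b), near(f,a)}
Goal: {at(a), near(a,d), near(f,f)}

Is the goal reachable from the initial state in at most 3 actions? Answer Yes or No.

1. step(f,f)  →  {holds(f), near(a,c), near(a,d), near(b,c), near(c,b), near(f,a), near(f,f)}
2. drop(d,a)  →  {at(a), holds(f), near(a,c), near(a,d), near(b,c), near(c,b), near(d,d), near(f,a), near(f,f)}
optimal plan length = 2; 2 ≤ 3

Yes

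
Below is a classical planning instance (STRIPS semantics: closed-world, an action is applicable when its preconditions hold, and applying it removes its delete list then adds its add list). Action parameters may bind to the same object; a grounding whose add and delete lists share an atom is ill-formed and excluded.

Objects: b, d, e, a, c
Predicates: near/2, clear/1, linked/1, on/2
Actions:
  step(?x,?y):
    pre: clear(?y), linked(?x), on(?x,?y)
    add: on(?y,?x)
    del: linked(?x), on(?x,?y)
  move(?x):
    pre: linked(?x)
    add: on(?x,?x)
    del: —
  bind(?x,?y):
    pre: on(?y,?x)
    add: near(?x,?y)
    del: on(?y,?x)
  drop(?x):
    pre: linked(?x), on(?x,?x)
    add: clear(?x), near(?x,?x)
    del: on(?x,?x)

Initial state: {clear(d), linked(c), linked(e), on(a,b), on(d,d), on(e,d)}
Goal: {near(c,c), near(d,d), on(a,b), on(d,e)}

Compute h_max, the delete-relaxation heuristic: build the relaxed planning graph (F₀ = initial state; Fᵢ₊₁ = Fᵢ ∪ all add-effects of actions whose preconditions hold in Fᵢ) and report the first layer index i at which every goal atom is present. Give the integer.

F0 = init (6 atoms)
F1 = F0 ∪ {near(b,a), near(d,d), near(d,e), on(c,c), on(d,e), on(e,e)}  (12 atoms)
F2 = F1 ∪ {clear(c), clear(e), near(c,c), near(e,d), near(e,e)}  (17 atoms)
goal ⊆ F2  ⇒  h_max = 2

2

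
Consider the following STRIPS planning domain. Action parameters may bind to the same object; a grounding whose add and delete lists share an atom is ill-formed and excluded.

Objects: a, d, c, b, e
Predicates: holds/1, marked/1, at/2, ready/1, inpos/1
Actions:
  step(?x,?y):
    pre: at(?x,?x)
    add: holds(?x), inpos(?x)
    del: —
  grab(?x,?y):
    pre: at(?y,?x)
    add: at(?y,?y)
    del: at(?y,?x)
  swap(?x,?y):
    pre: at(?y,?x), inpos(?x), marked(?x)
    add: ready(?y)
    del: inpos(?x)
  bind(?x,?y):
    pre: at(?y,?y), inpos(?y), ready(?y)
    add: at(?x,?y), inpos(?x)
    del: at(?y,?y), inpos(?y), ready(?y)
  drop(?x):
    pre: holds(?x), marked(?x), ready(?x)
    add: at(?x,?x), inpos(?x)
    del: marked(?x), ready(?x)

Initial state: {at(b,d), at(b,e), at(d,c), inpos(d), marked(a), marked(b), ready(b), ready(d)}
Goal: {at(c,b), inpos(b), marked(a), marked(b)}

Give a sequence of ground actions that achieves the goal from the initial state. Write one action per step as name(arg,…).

grab(d,b); step(b,a); grab(c,d); bind(c,b); bind(b,d)

1. grab(d,b)  →  {at(b,b), at(b,e), at(d,c), inpos(d), marked(a), marked(b), ready(b), ready(d)}
2. step(b,a)  →  {at(b,b), at(b,e), at(d,c), holds(b), inpos(b), inpos(d), marked(a), marked(b), ready(b), ready(d)}
3. grab(c,d)  →  {at(b,b), at(b,e), at(d,d), holds(b), inpos(b), inpos(d), marked(a), marked(b), ready(b), ready(d)}
4. bind(c,b)  →  {at(b,e), at(c,b), at(d,d), holds(b), inpos(c), inpos(d), marked(a), marked(b), ready(d)}
5. bind(b,d)  →  {at(b,d), at(b,e), at(c,b), holds(b), inpos(b), inpos(c), marked(a), marked(b)}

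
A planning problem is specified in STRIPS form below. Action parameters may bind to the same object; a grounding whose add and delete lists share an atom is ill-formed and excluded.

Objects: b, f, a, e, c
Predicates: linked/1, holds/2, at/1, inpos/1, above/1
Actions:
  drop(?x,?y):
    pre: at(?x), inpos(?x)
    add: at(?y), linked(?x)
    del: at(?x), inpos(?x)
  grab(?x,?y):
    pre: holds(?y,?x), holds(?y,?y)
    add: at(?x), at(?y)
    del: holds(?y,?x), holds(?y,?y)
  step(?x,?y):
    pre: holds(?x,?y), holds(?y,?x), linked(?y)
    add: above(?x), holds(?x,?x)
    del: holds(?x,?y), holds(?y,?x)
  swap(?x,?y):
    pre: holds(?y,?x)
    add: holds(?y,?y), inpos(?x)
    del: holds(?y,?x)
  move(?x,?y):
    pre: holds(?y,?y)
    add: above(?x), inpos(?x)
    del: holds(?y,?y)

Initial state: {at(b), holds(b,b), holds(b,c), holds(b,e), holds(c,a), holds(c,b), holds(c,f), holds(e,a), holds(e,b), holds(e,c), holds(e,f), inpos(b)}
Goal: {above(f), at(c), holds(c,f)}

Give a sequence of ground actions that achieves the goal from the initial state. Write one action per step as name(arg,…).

1. drop(b,c)  →  {at(c), holds(b,b), holds(b,c), holds(b,e), holds(c,a), holds(c,b), holds(c,f), holds(e,a), holds(e,b), holds(e,c), holds(e,f), linked(b)}
2. move(f,b)  →  {above(f), at(c), holds(b,c), holds(b,e), holds(c,a), holds(c,b), holds(c,f), holds(e,a), holds(e,b), holds(e,c), holds(e,f), inpos(f), linked(b)}

drop(b,c); move(f,b)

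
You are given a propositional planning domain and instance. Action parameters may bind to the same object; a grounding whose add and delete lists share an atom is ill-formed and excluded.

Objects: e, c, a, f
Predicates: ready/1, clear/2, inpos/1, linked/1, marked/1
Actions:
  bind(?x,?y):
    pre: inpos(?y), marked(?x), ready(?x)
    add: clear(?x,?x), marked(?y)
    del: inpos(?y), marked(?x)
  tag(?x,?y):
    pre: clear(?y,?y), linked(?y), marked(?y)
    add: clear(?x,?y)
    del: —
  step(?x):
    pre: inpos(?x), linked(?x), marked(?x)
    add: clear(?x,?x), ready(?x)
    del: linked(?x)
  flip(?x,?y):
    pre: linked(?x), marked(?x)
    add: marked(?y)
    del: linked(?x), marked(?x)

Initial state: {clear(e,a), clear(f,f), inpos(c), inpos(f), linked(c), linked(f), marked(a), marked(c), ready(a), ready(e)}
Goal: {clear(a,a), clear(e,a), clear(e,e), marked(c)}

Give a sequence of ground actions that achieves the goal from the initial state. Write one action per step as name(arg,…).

bind(a,f); flip(c,e); bind(e,c)

1. bind(a,f)  →  {clear(a,a), clear(e,a), clear(f,f), inpos(c), linked(c), linked(f), marked(c), marked(f), ready(a), ready(e)}
2. flip(c,e)  →  {clear(a,a), clear(e,a), clear(f,f), inpos(c), linked(f), marked(e), marked(f), ready(a), ready(e)}
3. bind(e,c)  →  {clear(a,a), clear(e,a), clear(e,e), clear(f,f), linked(f), marked(c), marked(f), ready(a), ready(e)}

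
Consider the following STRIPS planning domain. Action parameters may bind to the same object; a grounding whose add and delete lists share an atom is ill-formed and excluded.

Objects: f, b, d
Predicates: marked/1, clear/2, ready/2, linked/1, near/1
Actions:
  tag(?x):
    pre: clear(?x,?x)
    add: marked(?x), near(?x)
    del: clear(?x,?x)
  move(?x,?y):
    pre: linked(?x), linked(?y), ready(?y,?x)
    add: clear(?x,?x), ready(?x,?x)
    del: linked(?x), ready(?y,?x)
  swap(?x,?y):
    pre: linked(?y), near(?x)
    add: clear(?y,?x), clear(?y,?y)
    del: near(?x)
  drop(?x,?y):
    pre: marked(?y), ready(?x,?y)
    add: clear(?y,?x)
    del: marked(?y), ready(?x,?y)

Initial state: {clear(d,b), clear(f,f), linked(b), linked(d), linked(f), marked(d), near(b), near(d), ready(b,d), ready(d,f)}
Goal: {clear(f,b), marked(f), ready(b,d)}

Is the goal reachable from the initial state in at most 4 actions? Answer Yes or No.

1. tag(f)  →  {clear(d,b), linked(b), linked(d), linked(f), marked(d), marked(f), near(b), near(d), near(f), ready(b,d), ready(d,f)}
2. swap(b,f)  →  {clear(d,b), clear(f,b), clear(f,f), linked(b), linked(d), linked(f), marked(d), marked(f), near(d), near(f), ready(b,d), ready(d,f)}
optimal plan length = 2; 2 ≤ 4

Yes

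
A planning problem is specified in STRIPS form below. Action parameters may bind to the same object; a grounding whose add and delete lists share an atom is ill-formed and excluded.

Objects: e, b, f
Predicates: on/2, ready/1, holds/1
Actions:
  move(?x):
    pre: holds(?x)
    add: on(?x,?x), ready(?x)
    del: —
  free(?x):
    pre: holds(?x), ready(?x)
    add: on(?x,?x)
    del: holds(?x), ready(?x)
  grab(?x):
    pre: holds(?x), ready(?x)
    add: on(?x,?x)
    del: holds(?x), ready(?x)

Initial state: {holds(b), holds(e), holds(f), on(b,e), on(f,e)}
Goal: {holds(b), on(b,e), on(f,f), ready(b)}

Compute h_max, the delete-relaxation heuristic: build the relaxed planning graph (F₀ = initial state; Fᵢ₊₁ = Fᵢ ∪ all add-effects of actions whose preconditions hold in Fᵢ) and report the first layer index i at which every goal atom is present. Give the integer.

1

F0 = init (5 atoms)
F1 = F0 ∪ {on(b,b), on(e,e), on(f,f), ready(b), ready(e), ready(f)}  (11 atoms)
goal ⊆ F1  ⇒  h_max = 1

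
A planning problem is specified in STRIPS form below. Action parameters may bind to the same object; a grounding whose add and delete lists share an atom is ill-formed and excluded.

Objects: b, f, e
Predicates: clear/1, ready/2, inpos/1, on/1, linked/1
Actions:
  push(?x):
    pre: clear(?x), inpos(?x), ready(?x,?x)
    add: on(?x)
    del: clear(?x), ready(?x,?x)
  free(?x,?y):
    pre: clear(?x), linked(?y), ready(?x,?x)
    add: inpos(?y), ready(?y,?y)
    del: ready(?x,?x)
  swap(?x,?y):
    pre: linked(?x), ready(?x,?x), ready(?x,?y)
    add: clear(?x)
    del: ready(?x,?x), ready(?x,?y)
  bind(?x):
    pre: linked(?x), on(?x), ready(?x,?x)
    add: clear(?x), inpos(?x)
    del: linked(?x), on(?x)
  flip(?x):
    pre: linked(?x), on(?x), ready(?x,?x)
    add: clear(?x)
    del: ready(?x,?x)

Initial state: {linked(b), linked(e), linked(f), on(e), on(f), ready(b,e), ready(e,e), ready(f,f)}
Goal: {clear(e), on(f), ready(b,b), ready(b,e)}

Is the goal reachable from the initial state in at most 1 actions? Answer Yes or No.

1. bind(e)  →  {clear(e), inpos(e), linked(b), linked(f), on(f), ready(b,e), ready(e,e), ready(f,f)}
2. free(e,b)  →  {clear(e), inpos(b), inpos(e), linked(b), linked(f), on(f), ready(b,b), ready(b,e), ready(f,f)}
optimal plan length = 2; 2 > 1

No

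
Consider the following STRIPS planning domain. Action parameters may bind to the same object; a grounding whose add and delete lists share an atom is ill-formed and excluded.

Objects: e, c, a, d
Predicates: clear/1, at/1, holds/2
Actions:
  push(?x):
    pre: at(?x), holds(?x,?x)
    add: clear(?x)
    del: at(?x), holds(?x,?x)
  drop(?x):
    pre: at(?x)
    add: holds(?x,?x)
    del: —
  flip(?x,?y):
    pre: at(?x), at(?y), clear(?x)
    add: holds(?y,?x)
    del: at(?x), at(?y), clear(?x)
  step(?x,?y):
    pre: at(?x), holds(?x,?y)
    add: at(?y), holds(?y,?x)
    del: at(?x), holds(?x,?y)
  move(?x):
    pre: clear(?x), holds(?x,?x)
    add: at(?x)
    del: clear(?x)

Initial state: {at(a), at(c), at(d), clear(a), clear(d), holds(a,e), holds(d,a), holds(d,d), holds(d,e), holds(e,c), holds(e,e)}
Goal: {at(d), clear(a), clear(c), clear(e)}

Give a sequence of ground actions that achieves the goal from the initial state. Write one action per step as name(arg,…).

drop(c); push(c); step(a,e); push(e)

1. drop(c)  →  {at(a), at(c), at(d), clear(a), clear(d), holds(a,e), holds(c,c), holds(d,a), holds(d,d), holds(d,e), holds(e,c), holds(e,e)}
2. push(c)  →  {at(a), at(d), clear(a), clear(c), clear(d), holds(a,e), holds(d,a), holds(d,d), holds(d,e), holds(e,c), holds(e,e)}
3. step(a,e)  →  {at(d), at(e), clear(a), clear(c), clear(d), holds(d,a), holds(d,d), holds(d,e), holds(e,a), holds(e,c), holds(e,e)}
4. push(e)  →  {at(d), clear(a), clear(c), clear(d), clear(e), holds(d,a), holds(d,d), holds(d,e), holds(e,a), holds(e,c)}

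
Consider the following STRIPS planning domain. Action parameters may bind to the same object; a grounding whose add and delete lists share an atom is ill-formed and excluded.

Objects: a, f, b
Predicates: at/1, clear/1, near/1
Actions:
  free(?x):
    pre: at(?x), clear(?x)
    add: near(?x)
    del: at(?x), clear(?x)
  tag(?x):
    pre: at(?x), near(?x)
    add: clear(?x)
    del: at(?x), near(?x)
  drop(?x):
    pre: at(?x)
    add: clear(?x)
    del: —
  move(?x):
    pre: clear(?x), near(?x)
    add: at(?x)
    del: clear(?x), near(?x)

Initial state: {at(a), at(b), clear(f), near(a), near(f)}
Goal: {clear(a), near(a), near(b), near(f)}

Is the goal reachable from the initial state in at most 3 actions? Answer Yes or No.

Yes

1. drop(a)  →  {at(a), at(b), clear(a), clear(f), near(a), near(f)}
2. drop(b)  →  {at(a), at(b), clear(a), clear(b), clear(f), near(a), near(f)}
3. free(b)  →  {at(a), clear(a), clear(f), near(a), near(b), near(f)}
optimal plan length = 3; 3 ≤ 3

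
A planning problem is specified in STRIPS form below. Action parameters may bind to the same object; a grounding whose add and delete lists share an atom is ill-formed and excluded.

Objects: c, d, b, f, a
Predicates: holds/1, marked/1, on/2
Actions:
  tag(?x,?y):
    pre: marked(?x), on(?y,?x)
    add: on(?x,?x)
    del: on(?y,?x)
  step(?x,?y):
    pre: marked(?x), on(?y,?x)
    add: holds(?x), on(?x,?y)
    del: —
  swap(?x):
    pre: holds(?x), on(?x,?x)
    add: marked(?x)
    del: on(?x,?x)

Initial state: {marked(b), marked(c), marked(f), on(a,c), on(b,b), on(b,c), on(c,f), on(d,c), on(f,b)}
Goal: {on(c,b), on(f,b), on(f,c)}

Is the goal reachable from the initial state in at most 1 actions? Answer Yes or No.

1. step(c,b)  →  {holds(c), marked(b), marked(c), marked(f), on(a,c), on(b,b), on(b,c), on(c,b), on(c,f), on(d,c), on(f,b)}
2. step(f,c)  →  {holds(c), holds(f), marked(b), marked(c), marked(f), on(a,c), on(b,b), on(b,c), on(c,b), on(c,f), on(d,c), on(f,b), on(f,c)}
optimal plan length = 2; 2 > 1

No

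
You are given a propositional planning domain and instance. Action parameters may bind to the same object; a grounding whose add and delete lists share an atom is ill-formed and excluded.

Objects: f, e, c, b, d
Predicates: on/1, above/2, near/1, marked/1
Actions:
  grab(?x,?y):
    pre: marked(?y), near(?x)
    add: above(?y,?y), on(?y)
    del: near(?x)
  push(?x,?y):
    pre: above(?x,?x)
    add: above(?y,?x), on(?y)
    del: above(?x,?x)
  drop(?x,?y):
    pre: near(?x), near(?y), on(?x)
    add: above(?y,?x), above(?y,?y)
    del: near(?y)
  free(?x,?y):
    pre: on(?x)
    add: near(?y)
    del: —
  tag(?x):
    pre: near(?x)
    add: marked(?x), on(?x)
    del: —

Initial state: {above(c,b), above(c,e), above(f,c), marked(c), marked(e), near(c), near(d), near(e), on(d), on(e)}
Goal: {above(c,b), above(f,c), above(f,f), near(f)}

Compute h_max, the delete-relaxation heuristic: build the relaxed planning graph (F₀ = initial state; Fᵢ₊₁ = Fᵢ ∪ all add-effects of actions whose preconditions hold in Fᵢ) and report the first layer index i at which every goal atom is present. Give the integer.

F0 = init (10 atoms)
F1 = F0 ∪ {above(c,c), above(c,d), above(d,d), above(d,e), above(e,d), above(e,e), marked(d), near(b), near(f), on(c)}  (20 atoms)
F2 = F1 ∪ {above(b,b), above(b,c), above(b,d), above(b,e), above(d,c), above(e,c), above(f,d), above(f,e), above(f,f), marked(b), marked(f), on(b), on(f)}  (33 atoms)
goal ⊆ F2  ⇒  h_max = 2

2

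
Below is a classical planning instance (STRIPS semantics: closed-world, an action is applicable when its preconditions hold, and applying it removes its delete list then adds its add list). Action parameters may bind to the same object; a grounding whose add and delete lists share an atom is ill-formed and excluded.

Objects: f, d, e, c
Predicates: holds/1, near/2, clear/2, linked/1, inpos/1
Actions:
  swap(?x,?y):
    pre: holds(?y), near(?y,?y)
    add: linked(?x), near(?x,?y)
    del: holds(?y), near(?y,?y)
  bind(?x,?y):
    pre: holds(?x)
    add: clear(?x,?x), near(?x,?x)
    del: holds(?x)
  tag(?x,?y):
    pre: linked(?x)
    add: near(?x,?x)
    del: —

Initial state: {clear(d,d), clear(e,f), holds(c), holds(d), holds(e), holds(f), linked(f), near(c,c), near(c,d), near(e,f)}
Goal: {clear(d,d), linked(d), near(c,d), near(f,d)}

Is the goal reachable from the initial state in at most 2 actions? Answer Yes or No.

1. swap(d,c)  →  {clear(d,d), clear(e,f), holds(d), holds(e), holds(f), linked(d), linked(f), near(c,d), near(d,c), near(e,f)}
2. tag(d,f)  →  {clear(d,d), clear(e,f), holds(d), holds(e), holds(f), linked(d), linked(f), near(c,d), near(d,c), near(d,d), near(e,f)}
3. swap(f,d)  →  {clear(d,d), clear(e,f), holds(e), holds(f), linked(d), linked(f), near(c,d), near(d,c), near(e,f), near(f,d)}
optimal plan length = 3; 3 > 2

No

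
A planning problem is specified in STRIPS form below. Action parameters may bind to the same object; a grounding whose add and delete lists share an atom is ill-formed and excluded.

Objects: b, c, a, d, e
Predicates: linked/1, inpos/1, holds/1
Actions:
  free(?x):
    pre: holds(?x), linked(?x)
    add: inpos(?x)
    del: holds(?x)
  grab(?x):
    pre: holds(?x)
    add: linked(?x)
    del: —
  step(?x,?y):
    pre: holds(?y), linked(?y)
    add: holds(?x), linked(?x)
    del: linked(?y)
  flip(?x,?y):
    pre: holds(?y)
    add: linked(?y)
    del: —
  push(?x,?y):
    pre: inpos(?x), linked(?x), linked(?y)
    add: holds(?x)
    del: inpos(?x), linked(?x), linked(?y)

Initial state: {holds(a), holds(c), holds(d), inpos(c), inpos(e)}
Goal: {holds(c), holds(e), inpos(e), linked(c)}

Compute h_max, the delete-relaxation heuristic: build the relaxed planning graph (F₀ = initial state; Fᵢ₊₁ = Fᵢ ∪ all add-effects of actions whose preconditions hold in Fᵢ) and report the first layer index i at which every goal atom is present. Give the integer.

F0 = init (5 atoms)
F1 = F0 ∪ {linked(a), linked(c), linked(d)}  (8 atoms)
F2 = F1 ∪ {holds(b), holds(e), inpos(a), inpos(d), linked(b), linked(e)}  (14 atoms)
goal ⊆ F2  ⇒  h_max = 2

2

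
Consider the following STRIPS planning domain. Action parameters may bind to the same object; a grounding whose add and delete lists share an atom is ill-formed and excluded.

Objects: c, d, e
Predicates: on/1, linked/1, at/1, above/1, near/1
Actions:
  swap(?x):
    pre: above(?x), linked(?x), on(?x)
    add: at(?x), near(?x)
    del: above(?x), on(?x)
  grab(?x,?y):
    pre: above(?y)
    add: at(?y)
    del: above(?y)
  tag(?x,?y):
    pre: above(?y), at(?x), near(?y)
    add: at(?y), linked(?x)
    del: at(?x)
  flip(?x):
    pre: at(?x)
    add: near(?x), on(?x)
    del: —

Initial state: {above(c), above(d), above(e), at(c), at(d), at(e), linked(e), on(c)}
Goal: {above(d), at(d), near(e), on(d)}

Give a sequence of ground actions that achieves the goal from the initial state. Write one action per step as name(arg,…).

1. flip(d)  →  {above(c), above(d), above(e), at(c), at(d), at(e), linked(e), near(d), on(c), on(d)}
2. flip(e)  →  {above(c), above(d), above(e), at(c), at(d), at(e), linked(e), near(d), near(e), on(c), on(d), on(e)}

flip(d); flip(e)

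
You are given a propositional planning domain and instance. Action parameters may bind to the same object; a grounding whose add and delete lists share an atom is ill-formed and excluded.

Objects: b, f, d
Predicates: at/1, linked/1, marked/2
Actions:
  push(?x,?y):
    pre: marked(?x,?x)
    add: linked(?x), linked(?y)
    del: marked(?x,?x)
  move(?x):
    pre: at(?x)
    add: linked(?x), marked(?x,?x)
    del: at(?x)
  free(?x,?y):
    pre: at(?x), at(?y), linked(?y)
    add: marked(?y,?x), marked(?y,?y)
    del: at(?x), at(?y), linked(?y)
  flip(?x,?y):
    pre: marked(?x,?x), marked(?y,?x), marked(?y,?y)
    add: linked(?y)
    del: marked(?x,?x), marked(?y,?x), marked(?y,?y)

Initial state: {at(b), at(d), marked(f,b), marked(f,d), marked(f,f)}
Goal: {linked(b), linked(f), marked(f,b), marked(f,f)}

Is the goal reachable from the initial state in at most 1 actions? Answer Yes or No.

1. move(b)  →  {at(d), linked(b), marked(b,b), marked(f,b), marked(f,d), marked(f,f)}
2. push(b,f)  →  {at(d), linked(b), linked(f), marked(f,b), marked(f,d), marked(f,f)}
optimal plan length = 2; 2 > 1

No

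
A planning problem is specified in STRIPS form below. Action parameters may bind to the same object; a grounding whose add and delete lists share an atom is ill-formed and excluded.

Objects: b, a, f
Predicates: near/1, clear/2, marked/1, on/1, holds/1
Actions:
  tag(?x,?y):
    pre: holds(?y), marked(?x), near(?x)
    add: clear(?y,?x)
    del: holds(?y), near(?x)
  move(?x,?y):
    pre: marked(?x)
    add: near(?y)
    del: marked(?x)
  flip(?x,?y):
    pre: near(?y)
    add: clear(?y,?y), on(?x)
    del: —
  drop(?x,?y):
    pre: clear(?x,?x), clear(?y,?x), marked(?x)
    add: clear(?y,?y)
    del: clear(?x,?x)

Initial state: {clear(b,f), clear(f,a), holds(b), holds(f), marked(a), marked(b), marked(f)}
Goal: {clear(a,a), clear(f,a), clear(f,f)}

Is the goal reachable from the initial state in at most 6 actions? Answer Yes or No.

1. move(b,a)  →  {clear(b,f), clear(f,a), holds(b), holds(f), marked(a), marked(f), near(a)}
2. move(a,f)  →  {clear(b,f), clear(f,a), holds(b), holds(f), marked(f), near(a), near(f)}
3. tag(f,f)  →  {clear(b,f), clear(f,a), clear(f,f), holds(b), marked(f), near(a)}
4. flip(b,a)  →  {clear(a,a), clear(b,f), clear(f,a), clear(f,f), holds(b), marked(f), near(a), on(b)}
optimal plan length = 4; 4 ≤ 6

Yes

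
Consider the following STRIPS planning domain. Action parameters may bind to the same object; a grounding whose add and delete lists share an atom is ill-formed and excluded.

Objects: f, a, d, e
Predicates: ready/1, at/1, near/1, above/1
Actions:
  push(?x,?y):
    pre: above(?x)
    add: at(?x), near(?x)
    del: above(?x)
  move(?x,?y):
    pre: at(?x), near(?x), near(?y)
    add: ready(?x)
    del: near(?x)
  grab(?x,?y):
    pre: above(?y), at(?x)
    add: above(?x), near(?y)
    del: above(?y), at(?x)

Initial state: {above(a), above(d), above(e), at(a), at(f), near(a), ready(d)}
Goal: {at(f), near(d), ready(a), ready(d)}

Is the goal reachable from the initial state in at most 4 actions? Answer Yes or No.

Yes

1. push(d,f)  →  {above(a), above(e), at(a), at(d), at(f), near(a), near(d), ready(d)}
2. move(a,a)  →  {above(a), above(e), at(a), at(d), at(f), near(d), ready(a), ready(d)}
optimal plan length = 2; 2 ≤ 4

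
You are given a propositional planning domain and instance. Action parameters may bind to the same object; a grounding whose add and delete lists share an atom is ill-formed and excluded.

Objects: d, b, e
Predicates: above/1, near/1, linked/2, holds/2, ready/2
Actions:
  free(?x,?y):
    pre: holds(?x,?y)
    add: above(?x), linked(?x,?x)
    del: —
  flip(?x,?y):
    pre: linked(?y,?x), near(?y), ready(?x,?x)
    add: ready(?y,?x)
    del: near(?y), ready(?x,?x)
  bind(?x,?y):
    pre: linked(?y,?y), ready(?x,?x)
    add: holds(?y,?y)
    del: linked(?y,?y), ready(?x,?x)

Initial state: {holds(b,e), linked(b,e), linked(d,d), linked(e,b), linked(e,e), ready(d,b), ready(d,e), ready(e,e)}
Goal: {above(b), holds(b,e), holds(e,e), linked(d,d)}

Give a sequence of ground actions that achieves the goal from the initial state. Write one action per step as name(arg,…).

free(b,e); bind(e,e)

1. free(b,e)  →  {above(b), holds(b,e), linked(b,b), linked(b,e), linked(d,d), linked(e,b), linked(e,e), ready(d,b), ready(d,e), ready(e,e)}
2. bind(e,e)  →  {above(b), holds(b,e), holds(e,e), linked(b,b), linked(b,e), linked(d,d), linked(e,b), ready(d,b), ready(d,e)}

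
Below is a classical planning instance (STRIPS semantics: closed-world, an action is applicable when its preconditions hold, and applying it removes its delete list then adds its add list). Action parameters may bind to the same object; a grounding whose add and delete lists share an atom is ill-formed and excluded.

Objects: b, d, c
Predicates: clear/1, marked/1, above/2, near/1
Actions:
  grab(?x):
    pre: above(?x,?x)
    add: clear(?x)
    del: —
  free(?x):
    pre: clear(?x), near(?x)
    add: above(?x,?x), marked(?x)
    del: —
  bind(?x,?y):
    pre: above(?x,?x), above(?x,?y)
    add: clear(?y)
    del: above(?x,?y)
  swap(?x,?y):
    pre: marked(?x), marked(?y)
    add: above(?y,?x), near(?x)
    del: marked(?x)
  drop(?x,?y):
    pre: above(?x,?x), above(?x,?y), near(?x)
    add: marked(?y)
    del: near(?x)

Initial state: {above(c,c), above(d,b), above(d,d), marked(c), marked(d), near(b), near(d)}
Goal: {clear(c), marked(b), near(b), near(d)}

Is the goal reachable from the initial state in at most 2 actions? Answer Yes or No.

No

1. grab(c)  →  {above(c,c), above(d,b), above(d,d), clear(c), marked(c), marked(d), near(b), near(d)}
2. bind(d,b)  →  {above(c,c), above(d,d), clear(b), clear(c), marked(c), marked(d), near(b), near(d)}
3. free(b)  →  {above(b,b), above(c,c), above(d,d), clear(b), clear(c), marked(b), marked(c), marked(d), near(b), near(d)}
optimal plan length = 3; 3 > 2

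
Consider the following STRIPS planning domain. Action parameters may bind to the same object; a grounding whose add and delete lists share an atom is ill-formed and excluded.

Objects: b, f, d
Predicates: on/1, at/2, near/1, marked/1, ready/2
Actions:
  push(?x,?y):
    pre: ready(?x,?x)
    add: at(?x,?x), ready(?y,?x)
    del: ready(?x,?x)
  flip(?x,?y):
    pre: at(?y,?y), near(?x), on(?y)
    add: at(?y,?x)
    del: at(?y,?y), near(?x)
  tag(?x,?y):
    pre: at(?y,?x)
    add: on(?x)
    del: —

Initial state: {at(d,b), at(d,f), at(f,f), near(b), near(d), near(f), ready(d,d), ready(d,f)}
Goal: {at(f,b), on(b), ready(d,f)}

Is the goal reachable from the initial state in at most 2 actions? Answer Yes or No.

No

1. tag(b,d)  →  {at(d,b), at(d,f), at(f,f), near(b), near(d), near(f), on(b), ready(d,d), ready(d,f)}
2. tag(f,f)  →  {at(d,b), at(d,f), at(f,f), near(b), near(d), near(f), on(b), on(f), ready(d,d), ready(d,f)}
3. flip(b,f)  →  {at(d,b), at(d,f), at(f,b), near(d), near(f), on(b), on(f), ready(d,d), ready(d,f)}
optimal plan length = 3; 3 > 2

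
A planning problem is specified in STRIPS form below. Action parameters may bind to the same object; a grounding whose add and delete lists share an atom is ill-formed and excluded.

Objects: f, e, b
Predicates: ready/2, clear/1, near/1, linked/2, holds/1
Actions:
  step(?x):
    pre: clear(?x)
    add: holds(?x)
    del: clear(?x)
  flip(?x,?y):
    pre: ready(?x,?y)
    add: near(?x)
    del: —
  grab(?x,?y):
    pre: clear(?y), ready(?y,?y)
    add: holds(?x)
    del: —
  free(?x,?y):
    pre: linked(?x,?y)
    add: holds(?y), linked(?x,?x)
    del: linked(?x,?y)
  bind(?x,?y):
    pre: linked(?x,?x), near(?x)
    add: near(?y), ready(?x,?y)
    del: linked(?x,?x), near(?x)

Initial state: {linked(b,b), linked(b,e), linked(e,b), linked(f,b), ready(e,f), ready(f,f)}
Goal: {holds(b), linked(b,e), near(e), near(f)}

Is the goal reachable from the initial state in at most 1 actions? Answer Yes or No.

No

1. flip(f,f)  →  {linked(b,b), linked(b,e), linked(e,b), linked(f,b), near(f), ready(e,f), ready(f,f)}
2. flip(e,f)  →  {linked(b,b), linked(b,e), linked(e,b), linked(f,b), near(e), near(f), ready(e,f), ready(f,f)}
3. free(f,b)  →  {holds(b), linked(b,b), linked(b,e), linked(e,b), linked(f,f), near(e), near(f), ready(e,f), ready(f,f)}
optimal plan length = 3; 3 > 1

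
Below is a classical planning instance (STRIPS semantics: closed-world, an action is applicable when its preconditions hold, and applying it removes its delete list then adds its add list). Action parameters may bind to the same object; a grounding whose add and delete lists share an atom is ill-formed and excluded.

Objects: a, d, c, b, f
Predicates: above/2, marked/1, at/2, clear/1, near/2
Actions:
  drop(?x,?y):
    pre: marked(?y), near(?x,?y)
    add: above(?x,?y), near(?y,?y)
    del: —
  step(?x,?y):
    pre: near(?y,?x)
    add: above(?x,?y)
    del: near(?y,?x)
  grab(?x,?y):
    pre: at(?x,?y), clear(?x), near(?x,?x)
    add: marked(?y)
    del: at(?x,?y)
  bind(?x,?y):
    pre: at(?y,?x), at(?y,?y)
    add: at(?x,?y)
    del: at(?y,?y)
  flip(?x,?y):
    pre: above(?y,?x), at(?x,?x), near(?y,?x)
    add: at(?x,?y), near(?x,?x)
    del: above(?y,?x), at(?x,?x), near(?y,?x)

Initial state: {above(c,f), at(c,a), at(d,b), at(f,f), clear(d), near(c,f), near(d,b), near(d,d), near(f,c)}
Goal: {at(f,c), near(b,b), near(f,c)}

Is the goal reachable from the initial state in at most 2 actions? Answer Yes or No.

1. grab(d,b)  →  {above(c,f), at(c,a), at(f,f), clear(d), marked(b), near(c,f), near(d,b), near(d,d), near(f,c)}
2. drop(d,b)  →  {above(c,f), above(d,b), at(c,a), at(f,f), clear(d), marked(b), near(b,b), near(c,f), near(d,b), near(d,d), near(f,c)}
3. flip(f,c)  →  {above(d,b), at(c,a), at(f,c), clear(d), marked(b), near(b,b), near(d,b), near(d,d), near(f,c), near(f,f)}
optimal plan length = 3; 3 > 2

No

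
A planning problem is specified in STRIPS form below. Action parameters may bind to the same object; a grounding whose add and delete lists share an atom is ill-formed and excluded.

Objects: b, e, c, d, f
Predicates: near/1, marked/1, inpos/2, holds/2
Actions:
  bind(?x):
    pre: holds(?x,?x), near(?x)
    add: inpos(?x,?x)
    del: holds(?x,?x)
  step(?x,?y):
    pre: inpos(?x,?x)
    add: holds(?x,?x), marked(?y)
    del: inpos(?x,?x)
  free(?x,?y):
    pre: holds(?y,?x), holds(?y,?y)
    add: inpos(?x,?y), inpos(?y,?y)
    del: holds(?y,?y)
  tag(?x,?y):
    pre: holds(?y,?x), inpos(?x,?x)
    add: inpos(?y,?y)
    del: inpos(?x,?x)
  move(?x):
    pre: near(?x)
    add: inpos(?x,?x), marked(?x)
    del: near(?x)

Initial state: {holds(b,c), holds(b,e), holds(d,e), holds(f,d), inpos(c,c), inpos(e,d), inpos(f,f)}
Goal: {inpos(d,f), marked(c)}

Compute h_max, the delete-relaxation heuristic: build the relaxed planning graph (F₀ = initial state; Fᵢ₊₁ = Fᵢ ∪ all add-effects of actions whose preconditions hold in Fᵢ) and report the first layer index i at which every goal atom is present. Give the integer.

2

F0 = init (7 atoms)
F1 = F0 ∪ {holds(c,c), holds(f,f), inpos(b,b), marked(b), marked(c), marked(d), marked(e), marked(f)}  (15 atoms)
F2 = F1 ∪ {holds(b,b), inpos(d,f)}  (17 atoms)
goal ⊆ F2  ⇒  h_max = 2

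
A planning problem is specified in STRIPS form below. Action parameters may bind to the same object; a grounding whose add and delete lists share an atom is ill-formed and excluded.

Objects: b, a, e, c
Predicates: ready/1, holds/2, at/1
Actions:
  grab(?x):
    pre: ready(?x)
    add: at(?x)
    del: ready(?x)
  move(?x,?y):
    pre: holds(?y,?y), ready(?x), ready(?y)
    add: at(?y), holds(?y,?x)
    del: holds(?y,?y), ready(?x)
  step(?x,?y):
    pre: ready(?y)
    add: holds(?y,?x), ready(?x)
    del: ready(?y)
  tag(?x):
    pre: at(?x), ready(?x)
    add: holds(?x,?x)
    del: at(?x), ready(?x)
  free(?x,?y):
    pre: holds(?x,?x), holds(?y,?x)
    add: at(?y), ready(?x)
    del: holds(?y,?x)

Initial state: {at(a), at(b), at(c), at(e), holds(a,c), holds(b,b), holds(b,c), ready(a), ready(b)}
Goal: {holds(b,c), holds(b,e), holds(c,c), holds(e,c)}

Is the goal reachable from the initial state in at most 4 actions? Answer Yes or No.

1. step(e,b)  →  {at(a), at(b), at(c), at(e), holds(a,c), holds(b,b), holds(b,c), holds(b,e), ready(a), ready(e)}
2. step(c,e)  →  {at(a), at(b), at(c), at(e), holds(a,c), holds(b,b), holds(b,c), holds(b,e), holds(e,c), ready(a), ready(c)}
3. tag(c)  →  {at(a), at(b), at(e), holds(a,c), holds(b,b), holds(b,c), holds(b,e), holds(c,c), holds(e,c), ready(a)}
optimal plan length = 3; 3 ≤ 4

Yes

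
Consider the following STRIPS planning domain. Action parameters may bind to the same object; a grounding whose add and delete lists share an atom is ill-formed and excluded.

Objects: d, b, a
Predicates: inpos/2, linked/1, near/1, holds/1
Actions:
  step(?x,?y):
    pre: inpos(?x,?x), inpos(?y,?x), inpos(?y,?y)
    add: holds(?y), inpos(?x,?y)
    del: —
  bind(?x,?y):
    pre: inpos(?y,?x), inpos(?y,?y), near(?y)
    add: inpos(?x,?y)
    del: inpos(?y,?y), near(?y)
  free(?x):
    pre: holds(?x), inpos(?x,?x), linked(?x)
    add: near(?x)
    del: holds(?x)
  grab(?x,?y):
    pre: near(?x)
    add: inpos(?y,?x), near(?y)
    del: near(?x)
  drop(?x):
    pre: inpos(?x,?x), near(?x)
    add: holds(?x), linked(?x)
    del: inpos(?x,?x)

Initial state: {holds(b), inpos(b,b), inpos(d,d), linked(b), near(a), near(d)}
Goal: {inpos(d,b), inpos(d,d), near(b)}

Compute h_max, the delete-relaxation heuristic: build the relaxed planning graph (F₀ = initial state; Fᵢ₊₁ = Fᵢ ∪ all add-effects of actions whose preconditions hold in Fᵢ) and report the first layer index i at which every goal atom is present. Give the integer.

F0 = init (6 atoms)
F1 = F0 ∪ {holds(d), inpos(a,d), inpos(b,a), inpos(b,d), inpos(d,a), linked(d), near(b)}  (13 atoms)
F2 = F1 ∪ {inpos(a,b), inpos(d,b)}  (15 atoms)
goal ⊆ F2  ⇒  h_max = 2

2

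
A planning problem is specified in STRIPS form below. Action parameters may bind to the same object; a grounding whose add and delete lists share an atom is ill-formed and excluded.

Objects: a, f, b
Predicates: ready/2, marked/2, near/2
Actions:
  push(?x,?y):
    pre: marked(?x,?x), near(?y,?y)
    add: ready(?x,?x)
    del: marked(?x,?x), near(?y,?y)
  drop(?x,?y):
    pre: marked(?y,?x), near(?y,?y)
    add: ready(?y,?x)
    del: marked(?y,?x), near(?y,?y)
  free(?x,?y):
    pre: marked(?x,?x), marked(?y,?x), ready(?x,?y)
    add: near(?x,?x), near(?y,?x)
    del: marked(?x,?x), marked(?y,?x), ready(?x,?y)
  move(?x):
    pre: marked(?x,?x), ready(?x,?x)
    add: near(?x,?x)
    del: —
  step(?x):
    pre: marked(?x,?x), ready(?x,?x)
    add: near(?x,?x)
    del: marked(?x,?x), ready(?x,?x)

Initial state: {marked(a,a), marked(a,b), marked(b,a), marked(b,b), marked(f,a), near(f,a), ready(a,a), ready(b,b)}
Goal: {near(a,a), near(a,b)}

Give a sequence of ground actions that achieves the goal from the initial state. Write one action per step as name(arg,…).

1. free(a,a)  →  {marked(a,b), marked(b,a), marked(b,b), marked(f,a), near(a,a), near(f,a), ready(b,b)}
2. move(b)  →  {marked(a,b), marked(b,a), marked(b,b), marked(f,a), near(a,a), near(b,b), near(f,a), ready(b,b)}
3. drop(a,b)  →  {marked(a,b), marked(b,b), marked(f,a), near(a,a), near(f,a), ready(b,a), ready(b,b)}
4. free(b,a)  →  {marked(f,a), near(a,a), near(a,b), near(b,b), near(f,a), ready(b,b)}

free(a,a); move(b); drop(a,b); free(b,a)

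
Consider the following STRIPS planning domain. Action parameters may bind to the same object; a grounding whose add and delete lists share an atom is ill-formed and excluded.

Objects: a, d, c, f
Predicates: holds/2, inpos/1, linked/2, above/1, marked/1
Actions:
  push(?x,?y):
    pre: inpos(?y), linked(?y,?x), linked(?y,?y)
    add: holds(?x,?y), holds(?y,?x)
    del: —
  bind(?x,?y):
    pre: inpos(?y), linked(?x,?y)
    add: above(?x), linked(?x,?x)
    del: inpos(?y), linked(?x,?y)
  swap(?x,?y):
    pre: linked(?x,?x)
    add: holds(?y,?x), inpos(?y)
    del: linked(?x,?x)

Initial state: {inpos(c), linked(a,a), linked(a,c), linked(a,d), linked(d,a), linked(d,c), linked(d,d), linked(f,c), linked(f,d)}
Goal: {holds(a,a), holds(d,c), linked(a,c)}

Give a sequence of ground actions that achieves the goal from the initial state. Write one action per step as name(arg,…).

bind(f,c); swap(a,a); swap(f,d); push(c,d)

1. bind(f,c)  →  {above(f), linked(a,a), linked(a,c), linked(a,d), linked(d,a), linked(d,c), linked(d,d), linked(f,d), linked(f,f)}
2. swap(a,a)  →  {above(f), holds(a,a), inpos(a), linked(a,c), linked(a,d), linked(d,a), linked(d,c), linked(d,d), linked(f,d), linked(f,f)}
3. swap(f,d)  →  {above(f), holds(a,a), holds(d,f), inpos(a), inpos(d), linked(a,c), linked(a,d), linked(d,a), linked(d,c), linked(d,d), linked(f,d)}
4. push(c,d)  →  {above(f), holds(a,a), holds(c,d), holds(d,c), holds(d,f), inpos(a), inpos(d), linked(a,c), linked(a,d), linked(d,a), linked(d,c), linked(d,d), linked(f,d)}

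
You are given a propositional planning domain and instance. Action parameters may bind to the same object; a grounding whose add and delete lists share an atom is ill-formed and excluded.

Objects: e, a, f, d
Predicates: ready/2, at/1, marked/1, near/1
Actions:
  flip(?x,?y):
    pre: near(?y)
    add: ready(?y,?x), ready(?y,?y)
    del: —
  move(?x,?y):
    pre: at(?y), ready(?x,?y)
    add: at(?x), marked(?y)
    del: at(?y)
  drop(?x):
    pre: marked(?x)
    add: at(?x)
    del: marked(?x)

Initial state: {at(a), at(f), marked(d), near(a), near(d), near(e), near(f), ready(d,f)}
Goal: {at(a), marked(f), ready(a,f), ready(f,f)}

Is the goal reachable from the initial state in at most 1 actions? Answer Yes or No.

No

1. flip(e,f)  →  {at(a), at(f), marked(d), near(a), near(d), near(e), near(f), ready(d,f), ready(f,e), ready(f,f)}
2. flip(f,a)  →  {at(a), at(f), marked(d), near(a), near(d), near(e), near(f), ready(a,a), ready(a,f), ready(d,f), ready(f,e), ready(f,f)}
3. move(a,f)  →  {at(a), marked(d), marked(f), near(a), near(d), near(e), near(f), ready(a,a), ready(a,f), ready(d,f), ready(f,e), ready(f,f)}
optimal plan length = 3; 3 > 1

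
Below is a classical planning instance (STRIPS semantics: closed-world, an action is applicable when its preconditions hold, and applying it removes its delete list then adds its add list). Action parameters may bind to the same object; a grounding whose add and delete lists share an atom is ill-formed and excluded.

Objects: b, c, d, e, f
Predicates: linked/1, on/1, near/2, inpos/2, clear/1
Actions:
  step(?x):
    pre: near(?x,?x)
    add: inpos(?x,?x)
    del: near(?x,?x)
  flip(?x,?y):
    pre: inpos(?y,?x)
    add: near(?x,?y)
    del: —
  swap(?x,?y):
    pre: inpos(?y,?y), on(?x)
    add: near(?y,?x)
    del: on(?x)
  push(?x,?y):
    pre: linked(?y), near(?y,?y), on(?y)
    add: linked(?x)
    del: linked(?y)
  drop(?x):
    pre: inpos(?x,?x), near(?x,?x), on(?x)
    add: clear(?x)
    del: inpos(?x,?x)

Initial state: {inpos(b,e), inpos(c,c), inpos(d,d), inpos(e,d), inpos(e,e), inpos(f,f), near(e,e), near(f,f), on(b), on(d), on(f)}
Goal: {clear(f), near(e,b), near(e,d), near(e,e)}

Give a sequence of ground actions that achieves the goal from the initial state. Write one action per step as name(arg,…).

1. flip(e,b)  →  {inpos(b,e), inpos(c,c), inpos(d,d), inpos(e,d), inpos(e,e), inpos(f,f), near(e,b), near(e,e), near(f,f), on(b), on(d), on(f)}
2. swap(d,e)  →  {inpos(b,e), inpos(c,c), inpos(d,d), inpos(e,d), inpos(e,e), inpos(f,f), near(e,b), near(e,d), near(e,e), near(f,f), on(b), on(f)}
3. drop(f)  →  {clear(f), inpos(b,e), inpos(c,c), inpos(d,d), inpos(e,d), inpos(e,e), near(e,b), near(e,d), near(e,e), near(f,f), on(b), on(f)}

flip(e,b); swap(d,e); drop(f)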